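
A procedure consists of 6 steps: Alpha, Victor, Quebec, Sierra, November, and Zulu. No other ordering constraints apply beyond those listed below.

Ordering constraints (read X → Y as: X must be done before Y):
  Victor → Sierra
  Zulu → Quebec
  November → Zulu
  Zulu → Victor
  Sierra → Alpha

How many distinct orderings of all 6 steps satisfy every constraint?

4

November is the only step with nothing required before it, so every ordering starts there.
Counting all ways to extend the partial order to a total order gives 4.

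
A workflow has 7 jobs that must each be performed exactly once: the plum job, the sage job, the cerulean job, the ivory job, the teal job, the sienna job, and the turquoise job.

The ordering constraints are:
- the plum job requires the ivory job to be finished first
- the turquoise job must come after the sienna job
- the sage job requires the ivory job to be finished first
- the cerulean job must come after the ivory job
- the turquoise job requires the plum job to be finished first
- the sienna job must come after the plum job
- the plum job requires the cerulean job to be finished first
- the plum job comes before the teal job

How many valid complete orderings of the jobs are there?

18

Only the ivory job has no prerequisites, so it must go first.
Systematically extending each partial ordering one job at a time and counting, there are 18 complete orderings.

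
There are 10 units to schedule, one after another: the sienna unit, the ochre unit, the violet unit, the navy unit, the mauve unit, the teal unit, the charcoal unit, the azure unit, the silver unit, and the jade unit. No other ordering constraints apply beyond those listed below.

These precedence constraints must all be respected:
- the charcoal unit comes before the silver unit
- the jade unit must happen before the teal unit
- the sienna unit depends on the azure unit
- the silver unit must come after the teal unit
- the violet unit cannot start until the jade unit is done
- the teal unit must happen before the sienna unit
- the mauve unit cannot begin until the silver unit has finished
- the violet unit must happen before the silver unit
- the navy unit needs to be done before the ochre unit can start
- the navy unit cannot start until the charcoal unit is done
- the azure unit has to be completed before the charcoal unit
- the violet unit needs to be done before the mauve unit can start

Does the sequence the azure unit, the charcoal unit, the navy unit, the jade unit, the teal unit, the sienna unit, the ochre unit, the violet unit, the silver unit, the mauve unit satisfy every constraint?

Every stated constraint is respected: the charcoal unit sits at position 2, ahead of the silver unit at position 9, and each of the other listed pairs likewise has the predecessor earlier in the sequence.

Yes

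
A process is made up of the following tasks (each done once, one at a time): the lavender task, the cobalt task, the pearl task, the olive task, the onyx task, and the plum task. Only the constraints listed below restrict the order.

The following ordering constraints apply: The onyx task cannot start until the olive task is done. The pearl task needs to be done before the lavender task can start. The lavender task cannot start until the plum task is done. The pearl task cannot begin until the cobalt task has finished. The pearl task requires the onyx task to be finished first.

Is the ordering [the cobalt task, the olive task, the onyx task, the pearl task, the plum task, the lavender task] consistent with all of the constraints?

Every stated constraint is respected: the cobalt task sits at position 1, ahead of the pearl task at position 4, and each of the other listed pairs likewise has the predecessor earlier in the sequence.

Yes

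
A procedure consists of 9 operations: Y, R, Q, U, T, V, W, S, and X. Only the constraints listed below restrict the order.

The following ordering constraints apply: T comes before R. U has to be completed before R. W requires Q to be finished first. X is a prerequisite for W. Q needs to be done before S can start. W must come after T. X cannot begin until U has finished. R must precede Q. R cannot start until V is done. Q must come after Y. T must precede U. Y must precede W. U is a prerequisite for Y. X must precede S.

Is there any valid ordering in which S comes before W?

The constraints leave S and W unordered relative to each other; nothing requires W earlier.
That means at least one valid schedule has S before W.

Yes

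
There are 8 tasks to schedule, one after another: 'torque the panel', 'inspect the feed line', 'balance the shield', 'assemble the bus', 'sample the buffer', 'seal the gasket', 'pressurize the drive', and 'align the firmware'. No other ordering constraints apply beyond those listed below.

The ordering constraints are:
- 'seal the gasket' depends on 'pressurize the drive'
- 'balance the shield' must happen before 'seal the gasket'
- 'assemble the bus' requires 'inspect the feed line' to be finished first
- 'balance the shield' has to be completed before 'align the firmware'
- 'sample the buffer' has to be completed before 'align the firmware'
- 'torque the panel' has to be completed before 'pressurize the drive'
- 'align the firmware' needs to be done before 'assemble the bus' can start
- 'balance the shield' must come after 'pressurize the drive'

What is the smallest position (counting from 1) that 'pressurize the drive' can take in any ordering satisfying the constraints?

2

Working backwards through the constraints from 'pressurize the drive', its only required predecessor is 'torque the panel'.
With 1 mandatory predecessor, the earliest 'pressurize the drive' can sit is position 1+1 = 2, and placing just that one first achieves it.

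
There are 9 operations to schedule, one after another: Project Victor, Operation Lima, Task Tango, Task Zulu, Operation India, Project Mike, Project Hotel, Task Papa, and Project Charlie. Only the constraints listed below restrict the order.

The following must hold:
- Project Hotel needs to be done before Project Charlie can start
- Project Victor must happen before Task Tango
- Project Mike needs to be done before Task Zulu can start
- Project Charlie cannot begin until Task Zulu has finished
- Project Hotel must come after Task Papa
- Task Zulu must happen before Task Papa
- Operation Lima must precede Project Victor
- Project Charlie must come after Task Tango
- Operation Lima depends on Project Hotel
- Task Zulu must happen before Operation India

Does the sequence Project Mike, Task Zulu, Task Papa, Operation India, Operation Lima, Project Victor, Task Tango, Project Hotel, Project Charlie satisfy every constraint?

Here Project Hotel comes after Operation Lima.
Since Project Hotel is required before Operation Lima, the ordering is invalid.

No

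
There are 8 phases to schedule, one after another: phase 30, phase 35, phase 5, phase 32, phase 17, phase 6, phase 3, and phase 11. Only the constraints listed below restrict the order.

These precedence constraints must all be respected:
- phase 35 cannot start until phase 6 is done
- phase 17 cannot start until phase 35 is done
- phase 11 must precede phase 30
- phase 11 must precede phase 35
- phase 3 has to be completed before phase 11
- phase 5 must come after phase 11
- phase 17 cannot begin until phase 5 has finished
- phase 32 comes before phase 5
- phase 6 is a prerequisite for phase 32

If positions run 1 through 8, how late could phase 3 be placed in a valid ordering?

Every phase that must follow phase 3 has to come after it. Tracing all chains starting from phase 3, those phases are: phase 30, phase 35, phase 5, phase 17, phase 11 — 5 in total.
With 5 mandatory successors out of 8 phases total, the latest slot for phase 3 is 8−5 = 3, and it's reachable by doing all non-successors before phase 3.

3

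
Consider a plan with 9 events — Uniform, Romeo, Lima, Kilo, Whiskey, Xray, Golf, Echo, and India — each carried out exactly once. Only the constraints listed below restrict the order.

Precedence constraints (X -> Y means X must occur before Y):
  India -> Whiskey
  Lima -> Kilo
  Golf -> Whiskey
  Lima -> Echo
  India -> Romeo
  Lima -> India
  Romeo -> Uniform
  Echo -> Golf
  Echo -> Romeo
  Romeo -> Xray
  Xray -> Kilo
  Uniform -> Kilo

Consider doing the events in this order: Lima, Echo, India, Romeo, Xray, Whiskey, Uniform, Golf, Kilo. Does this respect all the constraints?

No

The sequence places Whiskey ahead of Golf.
Since Golf is required before Whiskey, the ordering is invalid.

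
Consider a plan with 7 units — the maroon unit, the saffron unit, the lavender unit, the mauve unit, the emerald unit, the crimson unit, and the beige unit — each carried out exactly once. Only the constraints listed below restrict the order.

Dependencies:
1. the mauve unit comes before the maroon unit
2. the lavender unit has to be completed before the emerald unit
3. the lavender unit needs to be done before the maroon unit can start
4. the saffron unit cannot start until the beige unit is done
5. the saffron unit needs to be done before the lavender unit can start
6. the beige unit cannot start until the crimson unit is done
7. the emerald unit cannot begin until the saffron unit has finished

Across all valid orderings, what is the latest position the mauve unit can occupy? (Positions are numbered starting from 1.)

6

The only unit forced after the mauve unit (directly or by a chain) is the maroon unit.
With 1 mandatory successor out of 7 units total, the latest slot for the mauve unit is 7−1 = 6, and it's reachable by doing all non-successors before the mauve unit.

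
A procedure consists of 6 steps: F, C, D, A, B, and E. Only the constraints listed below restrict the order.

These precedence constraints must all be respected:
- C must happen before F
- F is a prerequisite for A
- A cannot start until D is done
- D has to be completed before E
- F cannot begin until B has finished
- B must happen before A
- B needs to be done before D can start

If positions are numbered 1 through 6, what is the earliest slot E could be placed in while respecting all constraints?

3

Every step that must precede E has to come before it. Tracing all chains that end at E, those steps are: D, B — 2 in total.
With 2 mandatory predecessors, the earliest E can sit is position 2+1 = 3, and placing just those 2 first achieves it.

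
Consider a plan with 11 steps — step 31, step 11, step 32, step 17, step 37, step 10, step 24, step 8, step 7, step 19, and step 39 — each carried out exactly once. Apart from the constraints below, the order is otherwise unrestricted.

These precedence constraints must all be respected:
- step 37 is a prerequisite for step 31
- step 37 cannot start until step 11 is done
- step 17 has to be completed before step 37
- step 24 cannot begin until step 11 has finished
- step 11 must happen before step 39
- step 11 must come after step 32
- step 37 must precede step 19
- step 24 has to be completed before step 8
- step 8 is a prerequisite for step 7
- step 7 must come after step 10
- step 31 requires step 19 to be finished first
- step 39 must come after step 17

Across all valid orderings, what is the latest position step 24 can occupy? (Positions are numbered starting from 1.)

9

Following every chain forward from step 24, the steps that must come later are step 8, step 7 — 2 of them.
So at least 2 steps follow step 24, putting step 24 no later than position 9. That position is achievable by scheduling everything else first.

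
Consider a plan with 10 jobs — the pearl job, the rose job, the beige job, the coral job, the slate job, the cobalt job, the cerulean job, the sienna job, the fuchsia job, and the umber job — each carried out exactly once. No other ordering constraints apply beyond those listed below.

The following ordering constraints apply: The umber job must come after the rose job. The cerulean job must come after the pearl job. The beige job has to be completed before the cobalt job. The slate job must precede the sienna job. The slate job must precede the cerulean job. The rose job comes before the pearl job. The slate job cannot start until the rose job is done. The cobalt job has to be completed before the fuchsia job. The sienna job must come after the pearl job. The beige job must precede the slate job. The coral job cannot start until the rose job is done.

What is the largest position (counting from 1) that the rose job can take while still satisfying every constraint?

4

Every job that must follow the rose job has to come after it. Tracing all chains starting from the rose job, those jobs are: the pearl job, the coral job, the slate job, the cerulean job, the sienna job, the umber job — 6 in total.
So at least 6 jobs follow the rose job, putting the rose job no later than position 4. That position is achievable by scheduling everything else first.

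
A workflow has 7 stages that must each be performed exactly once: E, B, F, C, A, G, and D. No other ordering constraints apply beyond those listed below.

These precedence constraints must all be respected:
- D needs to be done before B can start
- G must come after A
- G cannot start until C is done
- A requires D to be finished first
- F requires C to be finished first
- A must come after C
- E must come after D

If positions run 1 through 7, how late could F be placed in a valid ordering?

7

Nothing depends on F, so it can be the final stage, position 7.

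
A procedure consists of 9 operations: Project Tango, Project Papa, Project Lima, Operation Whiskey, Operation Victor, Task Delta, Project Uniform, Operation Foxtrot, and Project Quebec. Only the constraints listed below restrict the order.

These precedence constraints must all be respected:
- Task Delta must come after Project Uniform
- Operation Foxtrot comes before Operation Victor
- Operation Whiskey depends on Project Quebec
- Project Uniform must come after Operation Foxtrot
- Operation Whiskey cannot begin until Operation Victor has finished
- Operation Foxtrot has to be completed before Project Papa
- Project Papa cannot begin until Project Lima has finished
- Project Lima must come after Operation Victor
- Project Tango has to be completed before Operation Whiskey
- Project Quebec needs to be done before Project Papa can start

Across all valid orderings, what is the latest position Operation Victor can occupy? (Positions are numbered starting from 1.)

6

Every operation that must follow Operation Victor has to come after it. Tracing all chains starting from Operation Victor, those operations are: Project Papa, Project Lima, Operation Whiskey — 3 in total.
So at least 3 operations follow Operation Victor, putting Operation Victor no later than position 6. That position is achievable by scheduling everything else first.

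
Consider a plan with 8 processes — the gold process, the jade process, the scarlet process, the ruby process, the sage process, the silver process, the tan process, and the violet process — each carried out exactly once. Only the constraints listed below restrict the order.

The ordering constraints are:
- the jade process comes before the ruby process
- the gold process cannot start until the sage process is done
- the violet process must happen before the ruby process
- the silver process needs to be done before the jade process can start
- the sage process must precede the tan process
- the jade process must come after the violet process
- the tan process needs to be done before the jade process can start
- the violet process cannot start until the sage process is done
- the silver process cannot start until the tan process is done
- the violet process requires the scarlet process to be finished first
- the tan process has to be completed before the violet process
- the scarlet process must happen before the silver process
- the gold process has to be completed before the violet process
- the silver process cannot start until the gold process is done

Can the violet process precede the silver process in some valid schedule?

No chain of constraints runs from the silver process to the violet process, so the silver process is not required to come first.
That means at least one valid schedule has the violet process before the silver process.

Yes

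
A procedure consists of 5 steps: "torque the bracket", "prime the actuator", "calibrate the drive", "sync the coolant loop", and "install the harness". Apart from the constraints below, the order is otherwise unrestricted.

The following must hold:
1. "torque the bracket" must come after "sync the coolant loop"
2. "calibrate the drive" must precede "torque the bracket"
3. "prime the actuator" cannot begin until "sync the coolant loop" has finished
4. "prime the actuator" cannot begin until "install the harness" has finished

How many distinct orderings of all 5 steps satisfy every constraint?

16

3 steps have no prerequisites ("calibrate the drive", "sync the coolant loop", "install the harness"), so any of them could come first.
Enumerating by repeatedly choosing an available step (one whose prerequisites are all placed) gives 16 distinct complete orderings.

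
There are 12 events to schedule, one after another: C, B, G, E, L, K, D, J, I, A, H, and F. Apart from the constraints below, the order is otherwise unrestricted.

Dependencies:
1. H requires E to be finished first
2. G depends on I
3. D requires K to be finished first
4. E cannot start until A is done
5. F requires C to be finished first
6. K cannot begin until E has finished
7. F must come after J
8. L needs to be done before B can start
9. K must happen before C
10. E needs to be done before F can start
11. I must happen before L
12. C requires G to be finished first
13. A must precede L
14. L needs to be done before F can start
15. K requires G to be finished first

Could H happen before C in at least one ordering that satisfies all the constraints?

Yes

The constraints leave H and C unordered relative to each other; nothing requires C earlier.
That means at least one valid schedule has H before C.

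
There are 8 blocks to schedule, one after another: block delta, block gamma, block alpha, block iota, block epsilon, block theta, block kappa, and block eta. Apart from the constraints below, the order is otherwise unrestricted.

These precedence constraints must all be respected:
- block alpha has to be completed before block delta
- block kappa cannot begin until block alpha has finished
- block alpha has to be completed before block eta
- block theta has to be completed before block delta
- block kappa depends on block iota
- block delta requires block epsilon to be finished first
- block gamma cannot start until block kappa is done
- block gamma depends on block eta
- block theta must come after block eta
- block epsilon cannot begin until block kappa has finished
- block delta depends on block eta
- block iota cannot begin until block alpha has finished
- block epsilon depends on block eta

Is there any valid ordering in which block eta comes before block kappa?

Yes

No chain of constraints runs from block kappa to block eta, so block kappa is not required to come first.
That means at least one valid schedule has block eta before block kappa.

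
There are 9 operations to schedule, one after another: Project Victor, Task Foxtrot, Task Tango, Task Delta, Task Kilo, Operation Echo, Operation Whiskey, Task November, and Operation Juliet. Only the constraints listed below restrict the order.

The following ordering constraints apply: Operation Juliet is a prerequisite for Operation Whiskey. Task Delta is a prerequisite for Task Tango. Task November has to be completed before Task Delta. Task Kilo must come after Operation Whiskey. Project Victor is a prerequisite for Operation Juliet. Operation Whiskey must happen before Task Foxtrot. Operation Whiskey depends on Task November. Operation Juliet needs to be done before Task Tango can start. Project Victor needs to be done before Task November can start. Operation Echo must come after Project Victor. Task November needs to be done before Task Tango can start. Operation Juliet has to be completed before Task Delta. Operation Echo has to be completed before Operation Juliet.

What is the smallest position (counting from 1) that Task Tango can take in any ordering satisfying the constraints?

The operations that are forced before Task Tango, directly or transitively, are Project Victor, Task Delta, Operation Echo, Task November, Operation Juliet. That's 5 operations.
So at minimum 5 operations come before Task Tango, putting Task Tango no earlier than position 6. That position is achievable by scheduling exactly those predecessors first.

6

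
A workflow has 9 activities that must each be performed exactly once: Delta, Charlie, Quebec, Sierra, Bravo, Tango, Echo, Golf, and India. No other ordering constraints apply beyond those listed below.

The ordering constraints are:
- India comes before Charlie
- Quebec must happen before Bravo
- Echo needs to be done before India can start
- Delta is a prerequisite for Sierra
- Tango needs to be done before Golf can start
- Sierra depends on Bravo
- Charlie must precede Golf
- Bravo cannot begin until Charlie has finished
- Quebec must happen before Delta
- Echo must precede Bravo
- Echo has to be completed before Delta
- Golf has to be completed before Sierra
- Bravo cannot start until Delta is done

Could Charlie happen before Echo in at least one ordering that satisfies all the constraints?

No

There is a dependency chain Echo → India → Charlie, so Charlie always comes after Echo.
So no valid ordering can have Charlie before Echo.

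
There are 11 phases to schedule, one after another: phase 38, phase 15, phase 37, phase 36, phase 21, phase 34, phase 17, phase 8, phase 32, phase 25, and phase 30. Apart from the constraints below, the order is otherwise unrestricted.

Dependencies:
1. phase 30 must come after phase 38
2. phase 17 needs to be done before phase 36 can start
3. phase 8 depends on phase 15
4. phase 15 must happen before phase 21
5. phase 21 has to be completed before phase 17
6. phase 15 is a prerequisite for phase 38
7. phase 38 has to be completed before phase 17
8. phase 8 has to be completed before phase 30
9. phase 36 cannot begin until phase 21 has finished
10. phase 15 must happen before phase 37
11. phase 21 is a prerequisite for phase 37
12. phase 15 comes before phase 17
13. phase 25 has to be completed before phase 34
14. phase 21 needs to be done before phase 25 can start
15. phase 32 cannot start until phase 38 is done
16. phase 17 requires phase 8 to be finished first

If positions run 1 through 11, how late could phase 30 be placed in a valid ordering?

Nothing depends on phase 30, so it can be the final phase, position 11.

11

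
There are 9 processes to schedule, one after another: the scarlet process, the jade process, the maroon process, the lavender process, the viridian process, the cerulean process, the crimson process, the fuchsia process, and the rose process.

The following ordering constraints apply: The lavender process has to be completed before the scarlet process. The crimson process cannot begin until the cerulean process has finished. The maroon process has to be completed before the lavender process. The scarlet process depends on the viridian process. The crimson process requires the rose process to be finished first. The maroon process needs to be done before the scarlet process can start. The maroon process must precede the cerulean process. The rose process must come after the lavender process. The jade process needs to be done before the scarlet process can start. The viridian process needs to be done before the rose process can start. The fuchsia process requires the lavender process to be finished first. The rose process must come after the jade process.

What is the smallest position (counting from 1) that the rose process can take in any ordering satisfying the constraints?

5

Working backwards through the constraints from the rose process, its full set of required predecessors is the jade process, the maroon process, the lavender process, the viridian process — 4 of them.
So at minimum 4 processes come before the rose process, putting the rose process no earlier than position 5. That position is achievable by scheduling exactly those predecessors first.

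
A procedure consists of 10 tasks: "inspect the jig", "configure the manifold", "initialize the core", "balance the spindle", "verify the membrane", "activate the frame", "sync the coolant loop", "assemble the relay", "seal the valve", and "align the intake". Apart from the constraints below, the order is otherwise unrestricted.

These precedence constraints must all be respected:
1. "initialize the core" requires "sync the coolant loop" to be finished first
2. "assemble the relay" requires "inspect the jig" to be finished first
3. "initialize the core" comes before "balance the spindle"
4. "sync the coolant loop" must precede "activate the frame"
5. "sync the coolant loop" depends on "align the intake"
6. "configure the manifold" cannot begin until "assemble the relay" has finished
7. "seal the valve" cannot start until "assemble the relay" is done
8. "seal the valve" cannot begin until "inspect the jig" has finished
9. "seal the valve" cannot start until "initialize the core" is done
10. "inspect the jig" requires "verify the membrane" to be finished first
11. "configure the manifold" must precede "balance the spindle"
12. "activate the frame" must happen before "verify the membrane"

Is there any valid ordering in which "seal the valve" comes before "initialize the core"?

No

There is a dependency chain "initialize the core" → "seal the valve", so "seal the valve" always comes after "initialize the core".
So no valid ordering can have "seal the valve" before "initialize the core".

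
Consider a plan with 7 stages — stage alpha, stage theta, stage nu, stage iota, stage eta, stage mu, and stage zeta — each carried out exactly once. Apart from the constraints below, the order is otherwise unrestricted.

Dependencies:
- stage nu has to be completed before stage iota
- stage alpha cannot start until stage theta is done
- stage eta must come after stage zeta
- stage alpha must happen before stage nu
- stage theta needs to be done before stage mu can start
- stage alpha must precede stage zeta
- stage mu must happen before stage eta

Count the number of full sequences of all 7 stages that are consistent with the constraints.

26

Stage theta is the only stage with nothing required before it, so every ordering starts there.
Enumerating by repeatedly choosing an available stage (one whose prerequisites are all placed) gives 26 distinct complete orderings.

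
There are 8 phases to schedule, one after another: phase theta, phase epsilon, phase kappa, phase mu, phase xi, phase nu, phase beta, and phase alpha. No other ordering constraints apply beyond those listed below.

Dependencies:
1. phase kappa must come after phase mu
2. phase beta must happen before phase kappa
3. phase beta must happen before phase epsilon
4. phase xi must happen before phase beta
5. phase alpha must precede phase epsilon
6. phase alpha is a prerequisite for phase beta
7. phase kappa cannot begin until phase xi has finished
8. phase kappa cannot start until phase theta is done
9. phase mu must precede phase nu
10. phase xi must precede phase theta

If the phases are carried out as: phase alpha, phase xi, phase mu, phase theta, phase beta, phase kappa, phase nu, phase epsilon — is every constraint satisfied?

Going through the constraints one by one, each required predecessor appears earlier in the sequence than its dependent — e.g. phase alpha (position 1) is before phase epsilon (position 8), as required.

Yes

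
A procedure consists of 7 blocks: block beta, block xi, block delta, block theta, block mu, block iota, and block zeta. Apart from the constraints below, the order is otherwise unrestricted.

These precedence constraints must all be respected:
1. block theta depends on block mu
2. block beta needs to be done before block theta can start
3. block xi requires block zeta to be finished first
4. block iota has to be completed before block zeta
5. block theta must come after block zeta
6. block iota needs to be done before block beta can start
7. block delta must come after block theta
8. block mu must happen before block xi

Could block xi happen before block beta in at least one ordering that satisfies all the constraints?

No chain of constraints runs from block beta to block xi, so block beta is not required to come first.
That means at least one valid schedule has block xi before block beta.

Yes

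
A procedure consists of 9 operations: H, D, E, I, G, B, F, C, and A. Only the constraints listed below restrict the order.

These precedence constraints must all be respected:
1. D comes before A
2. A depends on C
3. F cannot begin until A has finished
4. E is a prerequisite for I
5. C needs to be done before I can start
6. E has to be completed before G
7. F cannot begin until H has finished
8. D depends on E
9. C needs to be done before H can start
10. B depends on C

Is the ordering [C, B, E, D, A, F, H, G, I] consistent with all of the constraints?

No

The sequence places F ahead of H.
But one of the constraints requires H before F, so this ordering violates it.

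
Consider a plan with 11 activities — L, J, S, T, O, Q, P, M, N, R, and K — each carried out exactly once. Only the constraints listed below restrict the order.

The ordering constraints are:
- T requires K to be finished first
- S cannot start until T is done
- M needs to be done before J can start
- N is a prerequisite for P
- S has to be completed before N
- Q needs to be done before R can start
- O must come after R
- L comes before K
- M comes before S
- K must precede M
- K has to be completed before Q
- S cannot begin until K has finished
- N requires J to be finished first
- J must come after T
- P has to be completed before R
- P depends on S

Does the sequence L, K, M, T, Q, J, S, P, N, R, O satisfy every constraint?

The sequence places P ahead of N.
That contradicts the constraint that N must precede P.

No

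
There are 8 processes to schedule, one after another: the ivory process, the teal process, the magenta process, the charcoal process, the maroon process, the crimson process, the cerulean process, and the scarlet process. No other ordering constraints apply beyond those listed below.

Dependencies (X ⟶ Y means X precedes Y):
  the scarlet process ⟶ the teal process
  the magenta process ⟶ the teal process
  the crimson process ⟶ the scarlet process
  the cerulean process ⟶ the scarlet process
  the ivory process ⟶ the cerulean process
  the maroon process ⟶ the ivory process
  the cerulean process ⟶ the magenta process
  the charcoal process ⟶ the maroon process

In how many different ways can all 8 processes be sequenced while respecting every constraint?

11

2 processes have no prerequisites (the charcoal process, the crimson process), so any of them could come first.
Enumerating by repeatedly choosing an available process (one whose prerequisites are all placed) gives 11 distinct complete orderings.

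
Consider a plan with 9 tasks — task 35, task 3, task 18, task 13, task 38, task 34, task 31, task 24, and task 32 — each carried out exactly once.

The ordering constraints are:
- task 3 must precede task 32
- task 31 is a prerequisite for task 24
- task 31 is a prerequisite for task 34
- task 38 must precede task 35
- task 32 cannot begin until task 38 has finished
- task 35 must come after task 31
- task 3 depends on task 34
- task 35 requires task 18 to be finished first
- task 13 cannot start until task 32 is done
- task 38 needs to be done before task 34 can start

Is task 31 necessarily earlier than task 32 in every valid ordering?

Chaining the stated constraints: task 31 → task 34 → task 3 → task 32.
Hence task 31 necessarily comes before task 32.

Yes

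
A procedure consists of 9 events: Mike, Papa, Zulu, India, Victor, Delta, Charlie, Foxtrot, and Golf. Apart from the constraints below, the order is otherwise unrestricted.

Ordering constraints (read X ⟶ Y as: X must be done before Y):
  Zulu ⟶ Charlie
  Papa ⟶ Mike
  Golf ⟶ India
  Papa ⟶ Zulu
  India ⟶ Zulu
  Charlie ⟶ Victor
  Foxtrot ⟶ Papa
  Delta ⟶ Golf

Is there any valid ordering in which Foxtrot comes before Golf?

Yes

No chain of constraints runs from Golf to Foxtrot, so Golf is not required to come first.
So a valid ordering placing Foxtrot earlier than Golf exists.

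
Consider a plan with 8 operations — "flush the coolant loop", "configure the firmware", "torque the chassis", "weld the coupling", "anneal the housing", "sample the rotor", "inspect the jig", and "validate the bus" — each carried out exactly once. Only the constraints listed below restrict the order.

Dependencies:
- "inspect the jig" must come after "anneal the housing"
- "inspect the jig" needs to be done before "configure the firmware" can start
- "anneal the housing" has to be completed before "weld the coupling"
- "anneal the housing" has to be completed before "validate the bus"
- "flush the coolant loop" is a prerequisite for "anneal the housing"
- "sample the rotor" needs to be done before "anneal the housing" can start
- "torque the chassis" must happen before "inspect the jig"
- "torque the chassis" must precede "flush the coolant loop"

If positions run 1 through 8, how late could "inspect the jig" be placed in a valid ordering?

The only operation forced after "inspect the jig" (directly or by a chain) is "configure the firmware".
With 1 mandatory successor out of 8 operations total, the latest slot for "inspect the jig" is 8−1 = 7, and it's reachable by doing all non-successors before "inspect the jig".

7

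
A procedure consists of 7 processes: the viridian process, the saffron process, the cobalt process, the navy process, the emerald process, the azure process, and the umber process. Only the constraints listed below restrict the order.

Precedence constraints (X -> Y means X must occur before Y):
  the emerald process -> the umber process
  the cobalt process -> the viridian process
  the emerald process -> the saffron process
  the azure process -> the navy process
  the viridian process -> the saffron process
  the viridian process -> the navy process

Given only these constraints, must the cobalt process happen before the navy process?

Yes

There is a constraint chain the cobalt process → the viridian process → the navy process.
So the cobalt process must precede the navy process in any valid ordering.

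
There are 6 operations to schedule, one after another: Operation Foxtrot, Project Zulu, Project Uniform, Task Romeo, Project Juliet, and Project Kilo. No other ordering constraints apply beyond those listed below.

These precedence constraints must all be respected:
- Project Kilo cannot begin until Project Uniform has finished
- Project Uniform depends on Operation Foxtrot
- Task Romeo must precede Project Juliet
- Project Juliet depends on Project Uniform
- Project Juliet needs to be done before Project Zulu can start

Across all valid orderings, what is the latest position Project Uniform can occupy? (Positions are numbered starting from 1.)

3

The operations that are forced after Project Uniform, directly or by a chain of constraints, are Project Zulu, Project Juliet, Project Kilo. That's 3 operations.
So at least 3 operations follow Project Uniform, putting Project Uniform no later than position 3. That position is achievable by scheduling everything else first.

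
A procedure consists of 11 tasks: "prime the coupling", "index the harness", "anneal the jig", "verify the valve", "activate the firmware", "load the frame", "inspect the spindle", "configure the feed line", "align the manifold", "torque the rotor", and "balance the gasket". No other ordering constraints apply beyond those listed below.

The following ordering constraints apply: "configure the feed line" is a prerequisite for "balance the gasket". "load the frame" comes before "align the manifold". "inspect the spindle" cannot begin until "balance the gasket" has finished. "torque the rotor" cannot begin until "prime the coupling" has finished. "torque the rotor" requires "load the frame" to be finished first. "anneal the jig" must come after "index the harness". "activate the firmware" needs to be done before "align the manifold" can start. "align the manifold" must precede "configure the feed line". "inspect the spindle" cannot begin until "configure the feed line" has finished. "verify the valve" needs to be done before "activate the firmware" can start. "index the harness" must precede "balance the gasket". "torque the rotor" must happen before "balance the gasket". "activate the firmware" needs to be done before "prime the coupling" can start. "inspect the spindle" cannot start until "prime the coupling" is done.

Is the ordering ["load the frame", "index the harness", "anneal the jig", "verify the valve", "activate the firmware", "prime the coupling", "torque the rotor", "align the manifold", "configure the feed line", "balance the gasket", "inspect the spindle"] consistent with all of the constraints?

Every stated constraint is respected: "index the harness" sits at position 2, ahead of "balance the gasket" at position 10, and each of the other listed pairs likewise has the predecessor earlier in the sequence.

Yes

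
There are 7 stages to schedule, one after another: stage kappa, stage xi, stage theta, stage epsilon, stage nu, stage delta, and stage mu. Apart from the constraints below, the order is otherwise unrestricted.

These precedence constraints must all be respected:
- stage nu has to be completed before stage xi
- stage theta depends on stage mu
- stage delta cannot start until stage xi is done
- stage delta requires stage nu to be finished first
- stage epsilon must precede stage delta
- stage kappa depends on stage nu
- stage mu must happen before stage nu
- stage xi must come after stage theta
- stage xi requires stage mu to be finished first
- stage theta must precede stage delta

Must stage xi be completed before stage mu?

In fact the dependencies run the other way: stage mu → stage xi.
So stage xi does not have to come before stage mu — it cannot.

No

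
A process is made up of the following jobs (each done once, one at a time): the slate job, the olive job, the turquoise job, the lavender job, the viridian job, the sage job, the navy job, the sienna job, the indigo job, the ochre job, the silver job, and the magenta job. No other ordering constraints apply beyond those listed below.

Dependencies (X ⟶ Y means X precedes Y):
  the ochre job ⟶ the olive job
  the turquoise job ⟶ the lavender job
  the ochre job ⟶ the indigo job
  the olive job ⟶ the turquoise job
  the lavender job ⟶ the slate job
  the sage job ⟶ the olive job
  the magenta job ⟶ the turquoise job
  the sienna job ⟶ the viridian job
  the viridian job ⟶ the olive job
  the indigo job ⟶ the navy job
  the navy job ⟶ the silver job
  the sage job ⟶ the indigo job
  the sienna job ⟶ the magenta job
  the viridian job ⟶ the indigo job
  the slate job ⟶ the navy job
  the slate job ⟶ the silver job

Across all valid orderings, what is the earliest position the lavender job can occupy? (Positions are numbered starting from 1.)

Every job that must precede the lavender job has to come before it. Tracing all chains that end at the lavender job, those jobs are: the olive job, the turquoise job, the viridian job, the sage job, the sienna job, the ochre job, the magenta job — 7 in total.
With 7 mandatory predecessors, the earliest the lavender job can sit is position 7+1 = 8, and placing just those 7 first achieves it.

8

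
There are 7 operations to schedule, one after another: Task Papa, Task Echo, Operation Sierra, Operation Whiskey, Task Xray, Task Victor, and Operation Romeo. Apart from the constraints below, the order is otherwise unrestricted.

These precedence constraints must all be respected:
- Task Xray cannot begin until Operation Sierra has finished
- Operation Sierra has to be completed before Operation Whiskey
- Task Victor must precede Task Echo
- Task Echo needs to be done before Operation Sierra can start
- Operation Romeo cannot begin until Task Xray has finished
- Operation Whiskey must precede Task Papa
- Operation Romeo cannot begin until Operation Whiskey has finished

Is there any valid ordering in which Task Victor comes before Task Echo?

Yes

Every valid ordering already has Task Victor before Task Echo (the constraints require it), so in particular at least one does.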